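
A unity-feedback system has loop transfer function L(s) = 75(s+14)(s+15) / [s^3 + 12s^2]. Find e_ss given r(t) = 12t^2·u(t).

Lowest-order denominator term is 12s^2, so the open loop has 2 poles at the origin → type 2 system.
K_a = lim_{s→0} s^2·L(s) = 75·14·15 / 12 = 1312.5.
r(t) = 12t^2 gives R(s) = 24/s^3.
e_ss = 24/K_a = 24/1312.5 = 16/875.

16/875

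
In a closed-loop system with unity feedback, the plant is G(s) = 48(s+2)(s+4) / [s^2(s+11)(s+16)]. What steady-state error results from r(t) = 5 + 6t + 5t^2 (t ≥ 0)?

55/12

System type = 2 (two poles at s=0). Taking each input component in turn:
  • 5: tracked with zero error.
  • 6t: tracked with zero error.
  • 5t^2: e_ss = 10/K_a with K_a=24/11 → 55/12.
Total e_ss = 55/12.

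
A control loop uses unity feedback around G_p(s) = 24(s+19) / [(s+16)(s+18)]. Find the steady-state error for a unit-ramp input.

infinity

System type = 0 (no poles at s=0).
For a type-0 system K_v = 0, so e_ss to a ramp input is unbounded.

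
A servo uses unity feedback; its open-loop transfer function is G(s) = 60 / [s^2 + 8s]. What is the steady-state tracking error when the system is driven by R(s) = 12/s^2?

1.6

Factoring s from the denominator leaves a polynomial with constant term 8, so the system is type 1.
K_v = lim_{s→0} s·G(s) = 60 / 8 = 7.5.
e_ss = 12/K_v = 12/7.5 = 1.6.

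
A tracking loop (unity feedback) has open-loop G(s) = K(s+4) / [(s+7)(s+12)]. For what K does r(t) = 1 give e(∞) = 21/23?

2

The open loop has no poles at the origin → type 0 system.
K_p = lim_{s→0} G(s) = K·4 / (7·12) = (1/21)·K.
e_ss = 1/(1 + K_p) = 21/23 ⇒ 1 + (1/21)·K = 23/21 ⇒ K = 2.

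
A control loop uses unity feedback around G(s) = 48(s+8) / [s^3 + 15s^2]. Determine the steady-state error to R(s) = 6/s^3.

Lowest-order denominator term is 15s^2, so the open loop has 2 poles at the origin → type 2 system.
K_a = lim_{s→0} s^2·G(s) = 48·8 / 15 = 25.6.
r(t) = 3t^2 gives R(s) = 6/s^3.
e_ss = 6/K_a = 6/25.6 = 15/64.

15/64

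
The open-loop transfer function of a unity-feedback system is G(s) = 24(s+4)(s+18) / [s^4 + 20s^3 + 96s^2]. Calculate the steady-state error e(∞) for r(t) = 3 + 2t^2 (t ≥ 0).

Lowest-order denominator term is 96s^2, so the open loop has 2 poles at the origin → type 2 system. Treating each term separately:
  • 3: tracked with zero error.
  • 2t^2: e_ss = 4/K_a with K_a=18 → 2/9.
Total e_ss = 2/9.

2/9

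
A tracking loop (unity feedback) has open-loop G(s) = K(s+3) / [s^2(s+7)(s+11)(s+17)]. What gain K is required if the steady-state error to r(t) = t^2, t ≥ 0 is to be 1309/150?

The open loop has two poles at the origin → type 2 system.
K_a = lim_{s→0} s^2·G(s) = K·3 / (7·11·17) = (3/1309)·K.
e_ss = 2/K_a = 1309/150 ⇒ K_a = 300/1309 ⇒ K = (300/1309)/(3/1309) = 100.

100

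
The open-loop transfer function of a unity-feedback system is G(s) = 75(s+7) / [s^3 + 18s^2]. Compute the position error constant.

K_p = lim_{s→0} G(s); with 2 poles at the origin the limit diverges, so K_p = ∞.

infinity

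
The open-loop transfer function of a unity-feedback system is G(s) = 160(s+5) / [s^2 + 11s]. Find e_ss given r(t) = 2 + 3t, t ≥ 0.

33/800

The denominator has no term below 11s — 1 pole at s=0, type 1. Treating each term separately:
  • 2: tracked with zero error.
  • 3t: e_ss = 3/K_v with K_v=800/11 → 33/800.
Total e_ss = 33/800.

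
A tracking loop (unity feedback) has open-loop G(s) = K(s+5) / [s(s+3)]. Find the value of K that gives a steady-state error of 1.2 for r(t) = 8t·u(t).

4

One free integrator in G(s): this is a type 1 system.
K_v = lim_{s→0} s·G(s) = K·5 / (3) = (5/3)·K.
e_ss = 8/K_v = 1.2 ⇒ K_v = 20/3 ⇒ K = (20/3)/(5/3) = 4.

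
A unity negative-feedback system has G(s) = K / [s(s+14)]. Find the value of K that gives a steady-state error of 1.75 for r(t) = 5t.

G(s) has one factor of s in the denominator, so the system is type 1.
K_v = lim_{s→0} s·G(s) = K / (14) = (1/14)·K.
e_ss = 5/K_v = 1.75 ⇒ K_v = 20/7 ⇒ K = (20/7)/(1/14) = 40.

40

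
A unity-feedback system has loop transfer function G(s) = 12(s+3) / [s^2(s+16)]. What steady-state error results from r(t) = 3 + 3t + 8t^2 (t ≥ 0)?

64/9

System type = 2 (two poles at s=0). By superposition:
  • 3: tracked with zero error.
  • 3t: tracked with zero error.
  • 8t^2: e_ss = 16/K_a with K_a=2.25 → 64/9.
Total e_ss = 64/9.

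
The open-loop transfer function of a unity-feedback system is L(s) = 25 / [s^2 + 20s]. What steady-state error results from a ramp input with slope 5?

4

The denominator has no term below 20s — 1 pole at s=0, type 1.
K_v = lim_{s→0} s·L(s) = 25 / 20 = 1.25.
e_ss = 5/K_v = 5/1.25 = 4.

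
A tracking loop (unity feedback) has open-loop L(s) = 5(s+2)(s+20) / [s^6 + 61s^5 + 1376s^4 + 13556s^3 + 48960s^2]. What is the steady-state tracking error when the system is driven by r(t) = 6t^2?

2937.6

Factoring s^2 from the denominator leaves a polynomial with constant term 48960, so the system is type 2.
K_a = lim_{s→0} s^2·L(s) = 5·2·20 / 48960 = 5/1224.
r(t) = 6t^2 gives R(s) = 12/s^3.
e_ss = 12/K_a = 12/(5/1224) = 2937.6.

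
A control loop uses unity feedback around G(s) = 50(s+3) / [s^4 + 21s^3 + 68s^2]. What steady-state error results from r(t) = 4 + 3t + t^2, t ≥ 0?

Lowest-order denominator term is 68s^2, so the open loop has 2 poles at the origin → type 2 system. By superposition:
  • 4: tracked with zero error.
  • 3t: tracked with zero error.
  • t^2: e_ss = 2/K_a with K_a=75/34 → 68/75.
Total e_ss = 68/75.

68/75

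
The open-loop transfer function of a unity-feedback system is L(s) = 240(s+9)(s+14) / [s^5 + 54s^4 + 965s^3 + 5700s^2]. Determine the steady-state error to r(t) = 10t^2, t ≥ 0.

Lowest-order denominator term is 5700s^2, so the open loop has 2 poles at the origin → type 2 system.
K_a = lim_{s→0} s^2·L(s) = 240·9·14 / 5700 = 504/95.
r(t) = 10t^2 gives R(s) = 20/s^3.
e_ss = 20/K_a = 20/(504/95) = 475/126.

475/126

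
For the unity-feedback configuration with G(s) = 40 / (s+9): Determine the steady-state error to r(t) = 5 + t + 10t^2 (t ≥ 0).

System type = 0 (no poles at s=0). Taking each input component in turn:
  • 5: e_ss = 5/(1+K_p) with K_p=40/9 → 45/49.
  • t: a type-0 system cannot track it, e_ss → ∞.
  • 10t^2: a type-0 system cannot track it, e_ss → ∞.
The unbounded component dominates.

infinity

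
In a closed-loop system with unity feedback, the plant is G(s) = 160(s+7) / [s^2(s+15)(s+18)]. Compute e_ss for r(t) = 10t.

Two free integrators in G(s): this is a type 2 system.
A type-2 system has K_v = ∞, so it tracks a ramp input with zero steady-state error.

0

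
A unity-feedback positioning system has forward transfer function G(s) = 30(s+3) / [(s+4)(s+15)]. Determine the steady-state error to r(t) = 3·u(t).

No free integrators in G(s): this is a type 0 system.
K_p = lim_{s→0} G(s) = 30·3 / (4·15) = 1.5.
e_ss = 3/(1 + K_p) = 3/2.5 = 1.2.

1.2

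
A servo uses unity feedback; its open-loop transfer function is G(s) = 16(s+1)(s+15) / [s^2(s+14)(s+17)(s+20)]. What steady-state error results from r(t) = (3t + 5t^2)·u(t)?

System type = 2 (two poles at s=0). Treating each term separately:
  • 3t: tracked with zero error.
  • 5t^2: e_ss = 10/K_a with K_a=6/119 → 595/3.
Total e_ss = 595/3.

595/3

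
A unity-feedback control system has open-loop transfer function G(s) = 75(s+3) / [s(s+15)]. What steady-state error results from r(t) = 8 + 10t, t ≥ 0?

2/3

System type = 1 (one pole at s=0). By superposition:
  • 8: tracked with zero error.
  • 10t: e_ss = 10/K_v with K_v=15 → 2/3.
Total e_ss = 2/3.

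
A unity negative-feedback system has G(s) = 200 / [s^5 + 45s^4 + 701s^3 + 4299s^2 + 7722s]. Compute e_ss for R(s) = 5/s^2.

193.05

The denominator has no term below 7722s — 1 pole at s=0, type 1.
K_v = lim_{s→0} s·G(s) = 200 / 7722 = 100/3861.
e_ss = 5/K_v = 5/(100/3861) = 193.05.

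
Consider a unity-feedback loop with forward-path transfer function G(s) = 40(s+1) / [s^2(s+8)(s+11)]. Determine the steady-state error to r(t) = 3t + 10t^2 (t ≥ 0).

44

Two free integrators in G(s): this is a type 2 system. Treating each term separately:
  • 3t: tracked with zero error.
  • 10t^2: e_ss = 20/K_a with K_a=5/11 → 44.
Total e_ss = 44.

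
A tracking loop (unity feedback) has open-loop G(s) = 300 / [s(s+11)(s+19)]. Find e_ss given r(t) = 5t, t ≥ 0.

209/60

G(s) has one factor of s in the denominator, so the system is type 1.
K_v = lim_{s→0} s·G(s) = 300 / (11·19) = 300/209.
e_ss = 5/K_v = 5/(300/209) = 209/60.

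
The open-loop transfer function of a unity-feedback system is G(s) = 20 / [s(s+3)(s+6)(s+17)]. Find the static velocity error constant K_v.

One free integrator in G(s): this is a type 1 system.
K_v = lim_{s→0} s·G(s) = 20 / (3·6·17) = 10/153.

10/153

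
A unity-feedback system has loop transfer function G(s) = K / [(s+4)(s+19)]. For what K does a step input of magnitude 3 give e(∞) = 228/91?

15

G(s) has no factors of s in the denominator, so the system is type 0.
K_p = lim_{s→0} G(s) = K / (4·19) = (1/76)·K.
e_ss = 3/(1 + K_p) = 228/91 ⇒ 1 + (1/76)·K = 91/76 ⇒ K = 15.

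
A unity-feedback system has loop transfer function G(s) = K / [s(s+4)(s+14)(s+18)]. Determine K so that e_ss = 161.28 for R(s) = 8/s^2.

50

The open loop has one pole at the origin → type 1 system.
K_v = lim_{s→0} s·G(s) = K / (4·14·18) = (1/1008)·K.
e_ss = 8/K_v = 161.28 ⇒ K_v = 25/504 ⇒ K = (25/504)/(1/1008) = 50.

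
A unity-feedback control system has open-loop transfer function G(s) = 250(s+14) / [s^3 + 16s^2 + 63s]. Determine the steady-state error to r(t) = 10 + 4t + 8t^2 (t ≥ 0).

infinity

The denominator has no term below 63s — 1 pole at s=0, type 1. By superposition:
  • 10: tracked with zero error.
  • 4t: e_ss = 4/K_v with K_v=500/9 → 0.072.
  • 8t^2: a type-1 system cannot track it, e_ss → ∞.
The unbounded component dominates.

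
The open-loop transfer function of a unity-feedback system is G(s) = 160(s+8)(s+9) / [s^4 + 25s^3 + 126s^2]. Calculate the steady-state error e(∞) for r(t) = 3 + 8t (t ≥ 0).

0

The denominator has no term below 126s^2 — 2 poles at s=0, type 2. Taking each input component in turn:
  • 3: tracked with zero error.
  • 8t: tracked with zero error.
Total e_ss = 0.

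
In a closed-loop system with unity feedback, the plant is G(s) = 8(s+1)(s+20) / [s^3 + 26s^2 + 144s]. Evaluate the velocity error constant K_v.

Lowest-order denominator term is 144s, so the open loop has 1 pole at the origin → type 1 system.
K_v = lim_{s→0} s·G(s) = 8·1·20 / 144 = 10/9.

10/9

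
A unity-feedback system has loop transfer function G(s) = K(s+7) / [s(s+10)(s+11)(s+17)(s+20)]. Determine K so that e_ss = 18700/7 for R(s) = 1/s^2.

One free integrator in G(s): this is a type 1 system.
K_v = lim_{s→0} s·G(s) = K·7 / (10·11·17·20) = (7/37400)·K.
e_ss = 1/K_v = 18700/7 ⇒ K_v = 7/18700 ⇒ K = (7/18700)/(7/37400) = 2.

2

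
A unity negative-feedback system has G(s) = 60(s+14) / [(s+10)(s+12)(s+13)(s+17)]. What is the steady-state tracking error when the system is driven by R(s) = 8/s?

No free integrators in G(s): this is a type 0 system.
K_p = lim_{s→0} G(s) = 60·14 / (10·12·13·17) = 7/221.
e_ss = 8/(1 + K_p) = 8/(228/221) = 442/57.

442/57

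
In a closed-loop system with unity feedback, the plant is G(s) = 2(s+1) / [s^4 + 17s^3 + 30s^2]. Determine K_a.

1/15

The denominator has no term below 30s^2 — 2 poles at s=0, type 2.
K_a = lim_{s→0} s^2·G(s) = 2·1 / 30 = 1/15.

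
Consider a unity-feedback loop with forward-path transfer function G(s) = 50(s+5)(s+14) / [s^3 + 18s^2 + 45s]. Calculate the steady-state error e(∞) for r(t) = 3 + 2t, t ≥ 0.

The denominator has no term below 45s — 1 pole at s=0, type 1. Taking each input component in turn:
  • 3: tracked with zero error.
  • 2t: e_ss = 2/K_v with K_v=700/9 → 9/350.
Total e_ss = 9/350.

9/350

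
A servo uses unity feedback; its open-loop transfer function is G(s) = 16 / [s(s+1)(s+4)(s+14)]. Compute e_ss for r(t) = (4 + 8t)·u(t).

The open loop has one pole at the origin → type 1 system. Treating each term separately:
  • 4: tracked with zero error.
  • 8t: e_ss = 8/K_v with K_v=2/7 → 28.
Total e_ss = 28.

28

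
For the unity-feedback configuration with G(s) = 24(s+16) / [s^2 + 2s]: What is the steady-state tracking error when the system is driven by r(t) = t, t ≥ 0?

1/192

The denominator has no term below 2s — 1 pole at s=0, type 1.
K_v = lim_{s→0} s·G(s) = 24·16 / 2 = 192.
e_ss = 1/K_v = 1/192.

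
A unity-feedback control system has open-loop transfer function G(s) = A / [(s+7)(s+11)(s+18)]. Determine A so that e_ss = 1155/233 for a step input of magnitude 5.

G(s) has no factors of s in the denominator, so the system is type 0.
K_p = lim_{s→0} G(s) = A / (7·11·18) = (1/1386)·A.
e_ss = 5/(1 + K_p) = 1155/233 ⇒ 1 + (1/1386)·A = 233/231 ⇒ A = 12.

12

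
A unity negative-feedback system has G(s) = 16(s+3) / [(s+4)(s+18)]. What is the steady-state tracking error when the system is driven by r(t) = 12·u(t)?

G(s) has no factors of s in the denominator, so the system is type 0.
K_p = lim_{s→0} G(s) = 16·3 / (4·18) = 2/3.
e_ss = 12/(1 + K_p) = 12/(5/3) = 7.2.

7.2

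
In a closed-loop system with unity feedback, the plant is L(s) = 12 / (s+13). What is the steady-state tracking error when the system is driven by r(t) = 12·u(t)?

No free integrators in L(s): this is a type 0 system.
K_p = lim_{s→0} L(s) = 12 / (13) = 12/13.
e_ss = 12/(1 + K_p) = 12/(25/13) = 6.24.

6.24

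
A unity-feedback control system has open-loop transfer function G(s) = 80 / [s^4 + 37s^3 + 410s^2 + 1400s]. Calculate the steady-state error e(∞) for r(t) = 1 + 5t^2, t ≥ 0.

infinity

Lowest-order denominator term is 1400s, so the open loop has 1 pole at the origin → type 1 system. Treating each term separately:
  • 1: tracked with zero error.
  • 5t^2: a type-1 system cannot track it, e_ss → ∞.
The unbounded component dominates.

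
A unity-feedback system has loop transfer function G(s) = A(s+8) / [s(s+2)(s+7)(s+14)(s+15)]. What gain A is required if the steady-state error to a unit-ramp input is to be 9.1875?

40

The open loop has one pole at the origin → type 1 system.
K_v = lim_{s→0} s·G(s) = A·8 / (2·7·14·15) = (2/735)·A.
e_ss = 1/K_v = 9.1875 ⇒ K_v = 16/147 ⇒ A = (16/147)/(2/735) = 40.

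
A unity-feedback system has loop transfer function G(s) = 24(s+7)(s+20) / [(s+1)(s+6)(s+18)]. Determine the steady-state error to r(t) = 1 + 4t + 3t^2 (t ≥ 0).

The open loop has no poles at the origin → type 0 system. By superposition:
  • 1: e_ss = 1/(1+K_p) with K_p=280/9 → 9/289.
  • 4t: a type-0 system cannot track it, e_ss → ∞.
  • 3t^2: a type-0 system cannot track it, e_ss → ∞.
The unbounded component dominates.

infinity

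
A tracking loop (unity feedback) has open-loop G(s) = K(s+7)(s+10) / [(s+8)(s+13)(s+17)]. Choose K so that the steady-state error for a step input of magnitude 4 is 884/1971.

System type = 0 (no poles at s=0).
K_p = lim_{s→0} G(s) = K·7·10 / (8·13·17) = (35/884)·K.
e_ss = 4/(1 + K_p) = 884/1971 ⇒ 1 + (35/884)·K = 1971/221 ⇒ K = 200.

200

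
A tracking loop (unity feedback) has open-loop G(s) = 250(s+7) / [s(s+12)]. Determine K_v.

875/6

G(s) has one factor of s in the denominator, so the system is type 1.
K_v = lim_{s→0} s·G(s) = 250·7 / (12) = 875/6.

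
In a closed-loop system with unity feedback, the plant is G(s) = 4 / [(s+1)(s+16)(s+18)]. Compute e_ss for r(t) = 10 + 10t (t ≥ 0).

G(s) has no factors of s in the denominator, so the system is type 0. Taking each input component in turn:
  • 10: e_ss = 10/(1+K_p) with K_p=1/72 → 720/73.
  • 10t: a type-0 system cannot track it, e_ss → ∞.
The unbounded component dominates.

infinity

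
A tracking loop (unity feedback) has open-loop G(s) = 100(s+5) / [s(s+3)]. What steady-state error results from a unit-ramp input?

0.006

G(s) has one factor of s in the denominator, so the system is type 1.
K_v = lim_{s→0} s·G(s) = 100·5 / (3) = 500/3.
e_ss = 1/K_v = 1/(500/3) = 0.006.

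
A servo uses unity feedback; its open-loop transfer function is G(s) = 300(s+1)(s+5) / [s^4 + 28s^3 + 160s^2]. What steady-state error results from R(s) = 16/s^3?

128/75

The denominator has no term below 160s^2 — 2 poles at s=0, type 2.
K_a = lim_{s→0} s^2·G(s) = 300·1·5 / 160 = 9.375.
r(t) = 8t^2 gives R(s) = 16/s^3.
e_ss = 16/K_a = 16/9.375 = 128/75.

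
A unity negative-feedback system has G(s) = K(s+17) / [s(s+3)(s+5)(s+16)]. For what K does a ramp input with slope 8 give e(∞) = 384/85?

G(s) has one factor of s in the denominator, so the system is type 1.
K_v = lim_{s→0} s·G(s) = K·17 / (3·5·16) = (17/240)·K.
e_ss = 8/K_v = 384/85 ⇒ K_v = 85/48 ⇒ K = (85/48)/(17/240) = 25.

25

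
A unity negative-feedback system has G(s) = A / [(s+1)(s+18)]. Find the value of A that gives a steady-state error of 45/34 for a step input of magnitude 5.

No free integrators in G(s): this is a type 0 system.
K_p = lim_{s→0} G(s) = A / (1·18) = (1/18)·A.
e_ss = 5/(1 + K_p) = 45/34 ⇒ 1 + (1/18)·A = 34/9 ⇒ A = 50.

50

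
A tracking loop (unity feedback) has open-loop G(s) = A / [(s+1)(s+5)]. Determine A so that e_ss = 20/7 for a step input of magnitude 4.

2

System type = 0 (no poles at s=0).
K_p = lim_{s→0} G(s) = A / (1·5) = 0.2·A.
e_ss = 4/(1 + K_p) = 20/7 ⇒ 1 + 0.2·A = 1.4 ⇒ A = 2.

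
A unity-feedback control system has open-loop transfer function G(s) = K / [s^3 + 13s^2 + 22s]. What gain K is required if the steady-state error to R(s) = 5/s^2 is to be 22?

Factoring s from the denominator leaves a polynomial with constant term 22, so the system is type 1.
K_v = lim_{s→0} s·G(s) = K / 22 = (1/22)·K.
e_ss = 5/K_v = 22 ⇒ K_v = 5/22 ⇒ K = (5/22)/(1/22) = 5.

5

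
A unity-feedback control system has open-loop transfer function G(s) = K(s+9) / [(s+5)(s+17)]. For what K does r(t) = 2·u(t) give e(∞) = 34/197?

System type = 0 (no poles at s=0).
K_p = lim_{s→0} G(s) = K·9 / (5·17) = (9/85)·K.
e_ss = 2/(1 + K_p) = 34/197 ⇒ 1 + (9/85)·K = 197/17 ⇒ K = 100.

100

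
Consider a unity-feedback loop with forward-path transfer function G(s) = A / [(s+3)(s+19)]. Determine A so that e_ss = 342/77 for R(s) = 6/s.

The open loop has no poles at the origin → type 0 system.
K_p = lim_{s→0} G(s) = A / (3·19) = (1/57)·A.
e_ss = 6/(1 + K_p) = 342/77 ⇒ 1 + (1/57)·A = 77/57 ⇒ A = 20.

20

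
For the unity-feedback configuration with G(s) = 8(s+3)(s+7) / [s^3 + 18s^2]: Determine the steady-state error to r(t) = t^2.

Lowest-order denominator term is 18s^2, so the open loop has 2 poles at the origin → type 2 system.
K_a = lim_{s→0} s^2·G(s) = 8·3·7 / 18 = 28/3.
r(t) = t^2 gives R(s) = 2/s^3.
e_ss = 2/K_a = 2/(28/3) = 3/14.

3/14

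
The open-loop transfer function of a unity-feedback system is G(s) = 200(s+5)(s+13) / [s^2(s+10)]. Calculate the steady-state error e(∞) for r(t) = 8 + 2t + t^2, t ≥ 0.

1/650

The open loop has two poles at the origin → type 2 system. Treating each term separately:
  • 8: tracked with zero error.
  • 2t: tracked with zero error.
  • t^2: e_ss = 2/K_a with K_a=1300 → 1/650.
Total e_ss = 1/650.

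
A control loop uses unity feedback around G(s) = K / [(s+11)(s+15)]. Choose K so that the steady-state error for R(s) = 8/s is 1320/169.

System type = 0 (no poles at s=0).
K_p = lim_{s→0} G(s) = K / (11·15) = (1/165)·K.
e_ss = 8/(1 + K_p) = 1320/169 ⇒ 1 + (1/165)·K = 169/165 ⇒ K = 4.

4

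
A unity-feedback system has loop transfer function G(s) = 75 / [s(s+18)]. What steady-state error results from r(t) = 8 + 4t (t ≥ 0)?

The open loop has one pole at the origin → type 1 system. By superposition:
  • 8: tracked with zero error.
  • 4t: e_ss = 4/K_v with K_v=25/6 → 0.96.
Total e_ss = 0.96.

0.96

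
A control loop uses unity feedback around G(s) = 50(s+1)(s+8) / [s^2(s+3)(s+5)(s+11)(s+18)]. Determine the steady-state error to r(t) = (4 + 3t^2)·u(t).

Two free integrators in G(s): this is a type 2 system. By superposition:
  • 4: tracked with zero error.
  • 3t^2: e_ss = 6/K_a with K_a=40/297 → 44.55.
Total e_ss = 44.55.

44.55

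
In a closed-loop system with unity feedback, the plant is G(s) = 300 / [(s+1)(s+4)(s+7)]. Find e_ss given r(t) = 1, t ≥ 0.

G(s) has no factors of s in the denominator, so the system is type 0.
K_p = lim_{s→0} G(s) = 300 / (1·4·7) = 75/7.
e_ss = 1/(1 + K_p) = 1/(82/7) = 7/82.

7/82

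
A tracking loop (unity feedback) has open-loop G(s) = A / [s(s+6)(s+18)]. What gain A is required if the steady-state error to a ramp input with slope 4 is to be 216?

G(s) has one factor of s in the denominator, so the system is type 1.
K_v = lim_{s→0} s·G(s) = A / (6·18) = (1/108)·A.
e_ss = 4/K_v = 216 ⇒ K_v = 1/54 ⇒ A = (1/54)/(1/108) = 2.

2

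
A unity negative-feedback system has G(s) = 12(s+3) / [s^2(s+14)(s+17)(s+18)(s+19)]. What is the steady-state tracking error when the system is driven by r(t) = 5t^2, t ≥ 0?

System type = 2 (two poles at s=0).
K_a = lim_{s→0} s^2·G(s) = 12·3 / (14·17·18·19) = 1/2261.
r(t) = 5t^2 gives R(s) = 10/s^3.
e_ss = 10/K_a = 10/(1/2261) = 22610.

22610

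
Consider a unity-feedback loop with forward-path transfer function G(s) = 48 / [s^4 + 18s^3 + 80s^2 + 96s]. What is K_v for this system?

The denominator has no term below 96s — 1 pole at s=0, type 1.
K_v = lim_{s→0} s·G(s) = 48 / 96 = 0.5.

0.5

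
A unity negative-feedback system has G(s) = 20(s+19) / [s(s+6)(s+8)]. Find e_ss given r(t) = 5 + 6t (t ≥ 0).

72/95

One free integrator in G(s): this is a type 1 system. By superposition:
  • 5: tracked with zero error.
  • 6t: e_ss = 6/K_v with K_v=95/12 → 72/95.
Total e_ss = 72/95.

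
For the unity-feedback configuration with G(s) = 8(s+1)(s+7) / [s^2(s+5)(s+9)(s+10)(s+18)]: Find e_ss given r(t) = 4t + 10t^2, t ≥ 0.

20250/7

System type = 2 (two poles at s=0). Treating each term separately:
  • 4t: tracked with zero error.
  • 10t^2: e_ss = 20/K_a with K_a=14/2025 → 20250/7.
Total e_ss = 20250/7.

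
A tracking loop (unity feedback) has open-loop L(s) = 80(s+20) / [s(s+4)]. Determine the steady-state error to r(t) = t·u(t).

0.0025

L(s) has one factor of s in the denominator, so the system is type 1.
K_v = lim_{s→0} s·L(s) = 80·20 / (4) = 400.
e_ss = 1/K_v = 1/400 = 0.0025.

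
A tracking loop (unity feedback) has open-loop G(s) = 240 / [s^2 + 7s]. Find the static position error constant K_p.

K_p = lim_{s→0} G(s); with 1 pole at the origin the limit diverges, so K_p = ∞.

infinity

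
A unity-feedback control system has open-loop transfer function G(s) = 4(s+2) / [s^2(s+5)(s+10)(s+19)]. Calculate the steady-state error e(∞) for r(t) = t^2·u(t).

237.5

Two free integrators in G(s): this is a type 2 system.
K_a = lim_{s→0} s^2·G(s) = 4·2 / (5·10·19) = 4/475.
r(t) = t^2 gives R(s) = 2/s^3.
e_ss = 2/K_a = 2/(4/475) = 237.5.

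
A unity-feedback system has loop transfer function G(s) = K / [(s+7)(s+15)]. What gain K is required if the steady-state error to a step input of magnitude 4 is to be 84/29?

40

G(s) has no factors of s in the denominator, so the system is type 0.
K_p = lim_{s→0} G(s) = K / (7·15) = (1/105)·K.
e_ss = 4/(1 + K_p) = 84/29 ⇒ 1 + (1/105)·K = 29/21 ⇒ K = 40.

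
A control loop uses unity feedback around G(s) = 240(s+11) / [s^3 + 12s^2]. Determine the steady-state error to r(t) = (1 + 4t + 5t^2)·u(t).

1/22

The denominator has no term below 12s^2 — 2 poles at s=0, type 2. Treating each term separately:
  • 1: tracked with zero error.
  • 4t: tracked with zero error.
  • 5t^2: e_ss = 10/K_a with K_a=220 → 1/22.
Total e_ss = 1/22.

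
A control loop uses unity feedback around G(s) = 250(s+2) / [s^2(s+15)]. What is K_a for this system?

100/3

G(s) has two factors of s in the denominator, so the system is type 2.
K_a = lim_{s→0} s^2·G(s) = 250·2 / (15) = 100/3.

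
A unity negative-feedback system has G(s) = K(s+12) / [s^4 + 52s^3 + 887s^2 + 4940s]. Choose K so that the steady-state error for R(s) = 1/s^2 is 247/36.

The denominator has no term below 4940s — 1 pole at s=0, type 1.
K_v = lim_{s→0} s·G(s) = K·12 / 4940 = (3/1235)·K.
e_ss = 1/K_v = 247/36 ⇒ K_v = 36/247 ⇒ K = (36/247)/(3/1235) = 60.

60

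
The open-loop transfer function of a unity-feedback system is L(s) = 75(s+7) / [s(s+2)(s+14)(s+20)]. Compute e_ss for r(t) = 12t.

12.8

One free integrator in L(s): this is a type 1 system.
K_v = lim_{s→0} s·L(s) = 75·7 / (2·14·20) = 0.9375.
e_ss = 12/K_v = 12/0.9375 = 12.8.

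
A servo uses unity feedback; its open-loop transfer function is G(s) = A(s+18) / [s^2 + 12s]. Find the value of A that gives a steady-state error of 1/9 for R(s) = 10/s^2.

60

The denominator has no term below 12s — 1 pole at s=0, type 1.
K_v = lim_{s→0} s·G(s) = A·18 / 12 = 1.5·A.
e_ss = 10/K_v = 1/9 ⇒ K_v = 90 ⇒ A = 90/1.5 = 60.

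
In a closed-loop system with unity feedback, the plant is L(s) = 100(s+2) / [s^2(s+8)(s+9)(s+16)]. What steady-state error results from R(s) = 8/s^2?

0

L(s) has two factors of s in the denominator, so the system is type 2.
A type-2 system has K_v = ∞, so it tracks a ramp input with zero steady-state error.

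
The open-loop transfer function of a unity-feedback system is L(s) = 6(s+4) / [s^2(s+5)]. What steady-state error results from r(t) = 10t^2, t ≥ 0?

L(s) has two factors of s in the denominator, so the system is type 2.
K_a = lim_{s→0} s^2·L(s) = 6·4 / (5) = 4.8.
r(t) = 10t^2 gives R(s) = 20/s^3.
e_ss = 20/K_a = 20/4.8 = 25/6.

25/6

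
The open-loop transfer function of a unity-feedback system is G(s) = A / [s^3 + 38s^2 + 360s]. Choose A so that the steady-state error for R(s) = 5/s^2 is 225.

Factoring s from the denominator leaves a polynomial with constant term 360, so the system is type 1.
K_v = lim_{s→0} s·G(s) = A / 360 = (1/360)·A.
e_ss = 5/K_v = 225 ⇒ K_v = 1/45 ⇒ A = (1/45)/(1/360) = 8.

8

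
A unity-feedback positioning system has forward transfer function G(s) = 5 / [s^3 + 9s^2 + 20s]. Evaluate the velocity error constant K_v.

Factoring s from the denominator leaves a polynomial with constant term 20, so the system is type 1.
K_v = lim_{s→0} s·G(s) = 5 / 20 = 0.25.

0.25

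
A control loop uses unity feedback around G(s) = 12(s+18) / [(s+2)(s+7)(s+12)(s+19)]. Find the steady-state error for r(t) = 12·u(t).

798/71

System type = 0 (no poles at s=0).
K_p = lim_{s→0} G(s) = 12·18 / (2·7·12·19) = 9/133.
e_ss = 12/(1 + K_p) = 12/(142/133) = 798/71.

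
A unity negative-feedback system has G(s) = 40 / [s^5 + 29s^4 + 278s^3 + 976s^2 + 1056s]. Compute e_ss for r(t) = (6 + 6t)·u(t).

158.4

Factoring s from the denominator leaves a polynomial with constant term 1056, so the system is type 1. Taking each input component in turn:
  • 6: tracked with zero error.
  • 6t: e_ss = 6/K_v with K_v=5/132 → 158.4.
Total e_ss = 158.4.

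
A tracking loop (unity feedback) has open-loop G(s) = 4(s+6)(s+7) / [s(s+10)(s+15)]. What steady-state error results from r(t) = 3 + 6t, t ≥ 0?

One free integrator in G(s): this is a type 1 system. Treating each term separately:
  • 3: tracked with zero error.
  • 6t: e_ss = 6/K_v with K_v=1.12 → 75/14.
Total e_ss = 75/14.

75/14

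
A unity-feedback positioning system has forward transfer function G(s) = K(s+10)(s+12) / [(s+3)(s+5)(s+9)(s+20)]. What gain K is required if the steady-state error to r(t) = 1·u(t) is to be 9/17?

20

System type = 0 (no poles at s=0).
K_p = lim_{s→0} G(s) = K·10·12 / (3·5·9·20) = (2/45)·K.
e_ss = 1/(1 + K_p) = 9/17 ⇒ 1 + (2/45)·K = 17/9 ⇒ K = 20.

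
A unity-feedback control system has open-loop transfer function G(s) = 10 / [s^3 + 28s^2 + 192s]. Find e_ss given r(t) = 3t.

Lowest-order denominator term is 192s, so the open loop has 1 pole at the origin → type 1 system.
K_v = lim_{s→0} s·G(s) = 10 / 192 = 5/96.
e_ss = 3/K_v = 3/(5/96) = 57.6.

57.6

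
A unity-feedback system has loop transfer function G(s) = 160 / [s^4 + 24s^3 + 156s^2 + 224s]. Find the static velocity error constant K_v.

The denominator has no term below 224s — 1 pole at s=0, type 1.
K_v = lim_{s→0} s·G(s) = 160 / 224 = 5/7.

5/7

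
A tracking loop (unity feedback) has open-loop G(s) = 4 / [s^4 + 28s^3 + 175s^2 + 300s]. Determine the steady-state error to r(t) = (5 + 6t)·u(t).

450

The denominator has no term below 300s — 1 pole at s=0, type 1. By superposition:
  • 5: tracked with zero error.
  • 6t: e_ss = 6/K_v with K_v=1/75 → 450.
Total e_ss = 450.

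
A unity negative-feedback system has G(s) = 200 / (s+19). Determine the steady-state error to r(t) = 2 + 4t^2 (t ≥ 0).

G(s) has no factors of s in the denominator, so the system is type 0. Taking each input component in turn:
  • 2: e_ss = 2/(1+K_p) with K_p=200/19 → 38/219.
  • 4t^2: a type-0 system cannot track it, e_ss → ∞.
The unbounded component dominates.

infinity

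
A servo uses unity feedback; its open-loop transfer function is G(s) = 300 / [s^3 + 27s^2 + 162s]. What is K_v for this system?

50/27

Lowest-order denominator term is 162s, so the open loop has 1 pole at the origin → type 1 system.
K_v = lim_{s→0} s·G(s) = 300 / 162 = 50/27.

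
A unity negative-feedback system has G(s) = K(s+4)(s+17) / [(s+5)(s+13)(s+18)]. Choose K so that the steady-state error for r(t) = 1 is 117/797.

100

The open loop has no poles at the origin → type 0 system.
K_p = lim_{s→0} G(s) = K·4·17 / (5·13·18) = (34/585)·K.
e_ss = 1/(1 + K_p) = 117/797 ⇒ 1 + (34/585)·K = 797/117 ⇒ K = 100.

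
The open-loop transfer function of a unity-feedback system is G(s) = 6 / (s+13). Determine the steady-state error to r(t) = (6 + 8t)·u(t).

The open loop has no poles at the origin → type 0 system. Taking each input component in turn:
  • 6: e_ss = 6/(1+K_p) with K_p=6/13 → 78/19.
  • 8t: a type-0 system cannot track it, e_ss → ∞.
The unbounded component dominates.

infinity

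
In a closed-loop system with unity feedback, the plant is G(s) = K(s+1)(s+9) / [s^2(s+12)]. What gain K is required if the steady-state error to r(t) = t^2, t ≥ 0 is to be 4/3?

2

System type = 2 (two poles at s=0).
K_a = lim_{s→0} s^2·G(s) = K·1·9 / (12) = 0.75·K.
e_ss = 2/K_a = 4/3 ⇒ K_a = 1.5 ⇒ K = 1.5/0.75 = 2.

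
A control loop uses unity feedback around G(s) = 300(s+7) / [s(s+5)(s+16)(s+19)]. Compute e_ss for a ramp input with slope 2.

152/105

G(s) has one factor of s in the denominator, so the system is type 1.
K_v = lim_{s→0} s·G(s) = 300·7 / (5·16·19) = 105/76.
e_ss = 2/K_v = 2/(105/76) = 152/105.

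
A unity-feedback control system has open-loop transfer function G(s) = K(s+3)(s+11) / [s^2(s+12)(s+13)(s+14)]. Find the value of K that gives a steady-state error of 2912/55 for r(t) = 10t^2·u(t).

25

Two free integrators in G(s): this is a type 2 system.
K_a = lim_{s→0} s^2·G(s) = K·3·11 / (12·13·14) = (11/728)·K.
e_ss = 20/K_a = 2912/55 ⇒ K_a = 275/728 ⇒ K = (275/728)/(11/728) = 25.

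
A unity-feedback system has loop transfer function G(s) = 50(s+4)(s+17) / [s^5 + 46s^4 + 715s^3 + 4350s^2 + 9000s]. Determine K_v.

17/45

Lowest-order denominator term is 9000s, so the open loop has 1 pole at the origin → type 1 system.
K_v = lim_{s→0} s·G(s) = 50·4·17 / 9000 = 17/45.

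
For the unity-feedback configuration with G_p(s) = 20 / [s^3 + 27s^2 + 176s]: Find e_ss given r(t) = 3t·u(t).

26.4

Lowest-order denominator term is 176s, so the open loop has 1 pole at the origin → type 1 system.
K_v = lim_{s→0} s·G_p(s) = 20 / 176 = 5/44.
e_ss = 3/K_v = 3/(5/44) = 26.4.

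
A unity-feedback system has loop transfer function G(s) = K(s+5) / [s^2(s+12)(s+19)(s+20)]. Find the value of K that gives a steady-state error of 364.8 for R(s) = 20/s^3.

50

G(s) has two factors of s in the denominator, so the system is type 2.
K_a = lim_{s→0} s^2·G(s) = K·5 / (12·19·20) = (1/912)·K.
e_ss = 20/K_a = 364.8 ⇒ K_a = 25/456 ⇒ K = (25/456)/(1/912) = 50.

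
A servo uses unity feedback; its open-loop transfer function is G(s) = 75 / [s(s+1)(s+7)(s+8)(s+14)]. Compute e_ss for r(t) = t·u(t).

G(s) has one factor of s in the denominator, so the system is type 1.
K_v = lim_{s→0} s·G(s) = 75 / (1·7·8·14) = 75/784.
e_ss = 1/K_v = 1/(75/784) = 784/75.

784/75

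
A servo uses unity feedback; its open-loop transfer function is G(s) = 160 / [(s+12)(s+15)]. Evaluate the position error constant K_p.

8/9

No free integrators in G(s): this is a type 0 system.
K_p = lim_{s→0} G(s) = 160 / (12·15) = 8/9.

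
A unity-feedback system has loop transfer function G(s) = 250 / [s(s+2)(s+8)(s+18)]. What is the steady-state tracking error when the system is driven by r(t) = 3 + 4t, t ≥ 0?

One free integrator in G(s): this is a type 1 system. Treating each term separately:
  • 3: tracked with zero error.
  • 4t: e_ss = 4/K_v with K_v=125/144 → 4.608.
Total e_ss = 4.608.

4.608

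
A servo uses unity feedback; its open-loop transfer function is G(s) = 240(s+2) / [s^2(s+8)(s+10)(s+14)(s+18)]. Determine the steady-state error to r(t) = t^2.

The open loop has two poles at the origin → type 2 system.
K_a = lim_{s→0} s^2·G(s) = 240·2 / (8·10·14·18) = 1/42.
r(t) = t^2 gives R(s) = 2/s^3.
e_ss = 2/K_a = 2/(1/42) = 84.

84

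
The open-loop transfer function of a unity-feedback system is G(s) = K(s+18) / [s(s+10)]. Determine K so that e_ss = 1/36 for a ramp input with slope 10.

System type = 1 (one pole at s=0).
K_v = lim_{s→0} s·G(s) = K·18 / (10) = 1.8·K.
e_ss = 10/K_v = 1/36 ⇒ K_v = 360 ⇒ K = 360/1.8 = 200.

200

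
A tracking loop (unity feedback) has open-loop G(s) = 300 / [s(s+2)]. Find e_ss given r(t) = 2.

System type = 1 (one pole at s=0).
A type-1 system has K_p = ∞, so it tracks a step input with zero steady-state error.

0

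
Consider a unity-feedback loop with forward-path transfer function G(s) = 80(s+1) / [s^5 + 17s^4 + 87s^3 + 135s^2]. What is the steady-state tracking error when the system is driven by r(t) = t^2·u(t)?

3.375

Lowest-order denominator term is 135s^2, so the open loop has 2 poles at the origin → type 2 system.
K_a = lim_{s→0} s^2·G(s) = 80·1 / 135 = 16/27.
r(t) = t^2 gives R(s) = 2/s^3.
e_ss = 2/K_a = 2/(16/27) = 3.375.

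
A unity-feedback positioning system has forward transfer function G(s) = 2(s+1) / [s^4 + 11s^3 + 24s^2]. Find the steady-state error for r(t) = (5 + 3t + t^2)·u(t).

24

Factoring s^2 from the denominator leaves a polynomial with constant term 24, so the system is type 2. Taking each input component in turn:
  • 5: tracked with zero error.
  • 3t: tracked with zero error.
  • t^2: e_ss = 2/K_a with K_a=1/12 → 24.
Total e_ss = 24.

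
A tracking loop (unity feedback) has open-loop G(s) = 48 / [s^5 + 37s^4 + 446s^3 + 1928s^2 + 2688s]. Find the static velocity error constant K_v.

Lowest-order denominator term is 2688s, so the open loop has 1 pole at the origin → type 1 system.
K_v = lim_{s→0} s·G(s) = 48 / 2688 = 1/56.

1/56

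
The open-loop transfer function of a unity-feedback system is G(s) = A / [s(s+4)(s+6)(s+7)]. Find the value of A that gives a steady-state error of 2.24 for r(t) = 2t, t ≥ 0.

One free integrator in G(s): this is a type 1 system.
K_v = lim_{s→0} s·G(s) = A / (4·6·7) = (1/168)·A.
e_ss = 2/K_v = 2.24 ⇒ K_v = 25/28 ⇒ A = (25/28)/(1/168) = 150.

150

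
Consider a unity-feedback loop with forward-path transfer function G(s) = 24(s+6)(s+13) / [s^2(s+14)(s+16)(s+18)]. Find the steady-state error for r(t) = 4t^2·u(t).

Two free integrators in G(s): this is a type 2 system.
K_a = lim_{s→0} s^2·G(s) = 24·6·13 / (14·16·18) = 13/28.
r(t) = 4t^2 gives R(s) = 8/s^3.
e_ss = 8/K_a = 8/(13/28) = 224/13.

224/13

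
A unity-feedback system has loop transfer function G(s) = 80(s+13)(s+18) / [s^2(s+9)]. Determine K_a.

2080

The open loop has two poles at the origin → type 2 system.
K_a = lim_{s→0} s^2·G(s) = 80·13·18 / (9) = 2080.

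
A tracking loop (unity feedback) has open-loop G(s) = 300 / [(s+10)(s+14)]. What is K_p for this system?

The open loop has no poles at the origin → type 0 system.
K_p = lim_{s→0} G(s) = 300 / (10·14) = 15/7.

15/7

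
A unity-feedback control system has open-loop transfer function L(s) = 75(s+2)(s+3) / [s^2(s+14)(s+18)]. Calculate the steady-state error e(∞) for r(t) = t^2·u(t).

The open loop has two poles at the origin → type 2 system.
K_a = lim_{s→0} s^2·L(s) = 75·2·3 / (14·18) = 25/14.
r(t) = t^2 gives R(s) = 2/s^3.
e_ss = 2/K_a = 2/(25/14) = 1.12.

1.12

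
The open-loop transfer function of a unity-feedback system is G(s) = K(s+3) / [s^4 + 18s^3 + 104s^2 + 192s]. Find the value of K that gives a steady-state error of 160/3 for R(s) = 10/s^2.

Lowest-order denominator term is 192s, so the open loop has 1 pole at the origin → type 1 system.
K_v = lim_{s→0} s·G(s) = K·3 / 192 = (1/64)·K.
e_ss = 10/K_v = 160/3 ⇒ K_v = 0.1875 ⇒ K = 0.1875/(1/64) = 12.

12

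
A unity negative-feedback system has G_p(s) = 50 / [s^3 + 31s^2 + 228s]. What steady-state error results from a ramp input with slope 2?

Lowest-order denominator term is 228s, so the open loop has 1 pole at the origin → type 1 system.
K_v = lim_{s→0} s·G_p(s) = 50 / 228 = 25/114.
e_ss = 2/K_v = 2/(25/114) = 9.12.

9.12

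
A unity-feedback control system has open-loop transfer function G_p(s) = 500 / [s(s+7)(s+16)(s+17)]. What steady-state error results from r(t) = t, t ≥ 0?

3.808

System type = 1 (one pole at s=0).
K_v = lim_{s→0} s·G_p(s) = 500 / (7·16·17) = 125/476.
e_ss = 1/K_v = 1/(125/476) = 3.808.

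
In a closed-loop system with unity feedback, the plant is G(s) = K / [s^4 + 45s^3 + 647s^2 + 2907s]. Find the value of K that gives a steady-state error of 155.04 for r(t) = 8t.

Factoring s from the denominator leaves a polynomial with constant term 2907, so the system is type 1.
K_v = lim_{s→0} s·G(s) = K / 2907 = (1/2907)·K.
e_ss = 8/K_v = 155.04 ⇒ K_v = 50/969 ⇒ K = (50/969)/(1/2907) = 150.

150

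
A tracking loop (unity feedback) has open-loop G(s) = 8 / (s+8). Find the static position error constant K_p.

1

System type = 0 (no poles at s=0).
K_p = lim_{s→0} G(s) = 8 / (8) = 1.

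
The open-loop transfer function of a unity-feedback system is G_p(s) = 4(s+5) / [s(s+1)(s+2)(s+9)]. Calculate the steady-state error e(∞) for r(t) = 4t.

3.6

G_p(s) has one factor of s in the denominator, so the system is type 1.
K_v = lim_{s→0} s·G_p(s) = 4·5 / (1·2·9) = 10/9.
e_ss = 4/K_v = 4/(10/9) = 3.6.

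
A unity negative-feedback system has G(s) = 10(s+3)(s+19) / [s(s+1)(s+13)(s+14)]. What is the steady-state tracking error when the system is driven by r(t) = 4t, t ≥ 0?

364/285

G(s) has one factor of s in the denominator, so the system is type 1.
K_v = lim_{s→0} s·G(s) = 10·3·19 / (1·13·14) = 285/91.
e_ss = 4/K_v = 4/(285/91) = 364/285.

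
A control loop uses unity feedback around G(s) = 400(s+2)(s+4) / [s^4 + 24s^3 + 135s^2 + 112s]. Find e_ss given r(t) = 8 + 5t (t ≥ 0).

Factoring s from the denominator leaves a polynomial with constant term 112, so the system is type 1. By superposition:
  • 8: tracked with zero error.
  • 5t: e_ss = 5/K_v with K_v=200/7 → 0.175.
Total e_ss = 0.175.

0.175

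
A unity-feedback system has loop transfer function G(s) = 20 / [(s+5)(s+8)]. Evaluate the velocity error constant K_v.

The open loop has no poles at the origin → type 0 system.
K_v = lim_{s→0} s·G(s) = 0 (the extra factor of s kills the finite limit).

0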